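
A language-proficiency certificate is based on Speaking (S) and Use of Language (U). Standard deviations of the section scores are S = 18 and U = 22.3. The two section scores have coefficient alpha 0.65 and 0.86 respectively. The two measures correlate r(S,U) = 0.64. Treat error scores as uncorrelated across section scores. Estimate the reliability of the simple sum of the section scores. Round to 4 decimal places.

Var(S+U) = 18² + 22.3² + 2·[18·22.3·0.64] = 821.29 + 513.792 = 1335.08.
Because errors are independent across components, Cov(Tᵢ,Tⱼ) = Cov(Xᵢ,Xⱼ); the off-diagonal part of the true-score variance is the same as above.
True-score variance = [18²·0.65 + 22.3²·0.86] + 513.792 = 638.269 + 513.792 = 1152.06.
Reliability = 1152.06 / 1335.08 = 0.8629.

0.8629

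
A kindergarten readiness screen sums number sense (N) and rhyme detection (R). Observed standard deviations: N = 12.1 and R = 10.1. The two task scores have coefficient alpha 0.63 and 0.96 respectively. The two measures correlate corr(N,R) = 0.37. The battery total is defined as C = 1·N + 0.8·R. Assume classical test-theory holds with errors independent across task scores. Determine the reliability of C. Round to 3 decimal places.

Var(C) = 12.1² + 0.8²·10.1² + 2·[0.8·12.1·10.1·0.37] = 211.696 + 72.3483 = 284.045.
Under uncorrelated errors the observed covariances equal the true-score covariances, so only the own-variance terms attenuate.
True-score variance = [12.1²·0.63 + 0.8²·10.1²·0.96] + 72.3483 = 154.913 + 72.3483 = 227.262.
Reliability = 227.262 / 284.045 = 0.800.

0.800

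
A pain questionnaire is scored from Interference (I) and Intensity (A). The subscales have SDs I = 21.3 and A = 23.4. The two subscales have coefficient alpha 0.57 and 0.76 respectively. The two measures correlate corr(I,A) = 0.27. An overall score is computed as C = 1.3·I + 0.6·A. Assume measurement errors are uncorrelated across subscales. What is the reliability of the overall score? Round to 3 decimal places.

0.679

Var(C) = 1.3²·21.3² + 0.6²·23.4² + 2·[0.78·21.3·23.4·0.27] = 963.858 + 209.935 = 1173.79.
With uncorrelated errors the cross-covariances are all true-score covariance, so they carry over unchanged; only the diagonal terms shrink to ρᵢσᵢ².
True-score variance = [1.3²·21.3²·0.57 + 0.6²·23.4²·0.76] + 209.935 = 586.852 + 209.935 = 796.786.
Reliability = 796.786 / 1173.79 = 0.679.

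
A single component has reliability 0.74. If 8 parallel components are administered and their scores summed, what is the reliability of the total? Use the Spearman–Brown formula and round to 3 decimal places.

0.958

ρ_k = kρ / (1 + (k−1)ρ) = 8·0.74 / (1 + 7·0.74) = 5.920 / 6.180 = 0.958.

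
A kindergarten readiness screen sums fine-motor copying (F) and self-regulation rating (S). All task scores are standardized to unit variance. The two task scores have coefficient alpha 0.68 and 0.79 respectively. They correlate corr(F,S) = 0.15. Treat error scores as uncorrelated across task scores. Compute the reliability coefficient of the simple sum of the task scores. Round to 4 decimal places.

0.7696

Var(F+S) = 2 + 2·[0.15] = 2 + 0.3 = 2.3.
With uncorrelated errors the cross-covariances are all true-score covariance, so they carry over unchanged; only the diagonal terms shrink to ρᵢσᵢ².
True-score variance = [0.68 + 0.79] + 0.3 = 1.47 + 0.3 = 1.77.
Reliability = 1.77 / 2.3 = 0.7696.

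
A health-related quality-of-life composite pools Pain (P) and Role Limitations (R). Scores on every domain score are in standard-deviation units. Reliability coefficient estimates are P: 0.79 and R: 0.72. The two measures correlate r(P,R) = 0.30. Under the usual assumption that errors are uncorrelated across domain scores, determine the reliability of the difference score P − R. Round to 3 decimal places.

0.650

Var(P−R) = 1 + 1 − 2·0.30 = 2 − 0.6 = 1.4.
With uncorrelated errors the cross-covariances are all true-score covariance, so they carry over unchanged; only the diagonal terms shrink to ρᵢσᵢ².
True-score variance = [0.79 + 0.72] − 0.6 = 1.51 − 0.6 = 0.91.
Reliability = 0.91 / 1.4 = 0.650.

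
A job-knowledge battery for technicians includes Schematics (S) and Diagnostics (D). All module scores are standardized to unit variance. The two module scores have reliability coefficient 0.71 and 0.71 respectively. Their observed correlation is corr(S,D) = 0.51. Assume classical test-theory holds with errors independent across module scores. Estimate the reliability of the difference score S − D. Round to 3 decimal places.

Var(S−D) = 1 + 1 − 2·0.51 = 2 − 1.02 = 0.98.
Because errors are independent across components, Cov(Tᵢ,Tⱼ) = Cov(Xᵢ,Xⱼ); the off-diagonal part of the true-score variance is the same as above.
True-score variance = [0.71 + 0.71] − 1.02 = 1.42 − 1.02 = 0.4.
Reliability = 0.4 / 0.98 = 0.408.

0.408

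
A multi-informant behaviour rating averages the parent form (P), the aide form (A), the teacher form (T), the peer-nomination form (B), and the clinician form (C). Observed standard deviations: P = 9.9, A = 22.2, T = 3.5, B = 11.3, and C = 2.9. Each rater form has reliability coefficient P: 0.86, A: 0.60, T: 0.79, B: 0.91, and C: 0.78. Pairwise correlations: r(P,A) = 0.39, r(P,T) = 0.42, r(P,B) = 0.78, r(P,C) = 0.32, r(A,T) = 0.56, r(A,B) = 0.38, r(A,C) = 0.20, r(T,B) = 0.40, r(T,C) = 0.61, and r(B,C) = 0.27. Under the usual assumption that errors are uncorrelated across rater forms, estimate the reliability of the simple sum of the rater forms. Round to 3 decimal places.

Var(P+A+T+B+C) = 9.9² + 22.2² + 3.5² + 11.3² + 2.9² + 2·[9.9·22.2·0.39 + 9.9·3.5·0.42 + 9.9·11.3·0.78 + 9.9·2.9·0.32 + 22.2·3.5·0.56 + 22.2·11.3·0.38 + 22.2·2.9·0.20 + 3.5·11.3·0.40 + 3.5·2.9·0.61 + 11.3·2.9·0.27] = 739.2 + 758.574 = 1497.77.
With uncorrelated errors the cross-covariances are all true-score covariance, so they carry over unchanged; only the diagonal terms shrink to ρᵢσᵢ².
True-score variance = [9.9²·0.86 + 22.2²·0.60 + 3.5²·0.79 + 11.3²·0.91 + 2.9²·0.78] + 758.574 = 512.428 + 758.574 = 1271.
Reliability = 1271 / 1497.77 = 0.849.

0.849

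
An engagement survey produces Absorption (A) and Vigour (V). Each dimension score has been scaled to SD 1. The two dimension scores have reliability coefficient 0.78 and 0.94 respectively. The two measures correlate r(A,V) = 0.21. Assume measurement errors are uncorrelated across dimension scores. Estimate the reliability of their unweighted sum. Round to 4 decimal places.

Var(A+V) = 2 + 2·[0.21] = 2 + 0.42 = 2.42.
Because errors are independent across components, Cov(Tᵢ,Tⱼ) = Cov(Xᵢ,Xⱼ); the off-diagonal part of the true-score variance is the same as above.
True-score variance = [0.78 + 0.94] + 0.42 = 1.72 + 0.42 = 2.14.
Reliability = 2.14 / 2.42 = 0.8843.

0.8843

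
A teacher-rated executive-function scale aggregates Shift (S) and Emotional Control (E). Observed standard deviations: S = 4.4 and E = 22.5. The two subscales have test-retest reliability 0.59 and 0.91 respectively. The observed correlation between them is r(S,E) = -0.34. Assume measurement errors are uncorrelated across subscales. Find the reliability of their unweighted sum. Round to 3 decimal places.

Var(S+E) = 4.4² + 22.5² + 2·[4.4·22.5·(-0.34)] = 525.61 − 67.32 = 458.29.
Under uncorrelated errors the observed covariances equal the true-score covariances, so only the own-variance terms attenuate.
True-score variance = [4.4²·0.59 + 22.5²·0.91] − 67.32 = 472.11 − 67.32 = 404.79.
Reliability = 404.79 / 458.29 = 0.883.

0.883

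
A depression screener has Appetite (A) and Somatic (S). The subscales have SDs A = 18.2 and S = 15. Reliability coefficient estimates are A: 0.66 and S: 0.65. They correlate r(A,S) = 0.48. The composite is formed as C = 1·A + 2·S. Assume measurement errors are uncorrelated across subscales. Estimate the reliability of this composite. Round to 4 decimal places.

Var(C) = 18.2² + 2²·15² + 2·[2·18.2·15·0.48] = 1231.24 + 524.16 = 1755.4.
Because errors are independent across components, Cov(Tᵢ,Tⱼ) = Cov(Xᵢ,Xⱼ); the off-diagonal part of the true-score variance is the same as above.
True-score variance = [18.2²·0.66 + 2²·15²·0.65] + 524.16 = 803.618 + 524.16 = 1327.78.
Reliability = 1327.78 / 1755.4 = 0.7564.

0.7564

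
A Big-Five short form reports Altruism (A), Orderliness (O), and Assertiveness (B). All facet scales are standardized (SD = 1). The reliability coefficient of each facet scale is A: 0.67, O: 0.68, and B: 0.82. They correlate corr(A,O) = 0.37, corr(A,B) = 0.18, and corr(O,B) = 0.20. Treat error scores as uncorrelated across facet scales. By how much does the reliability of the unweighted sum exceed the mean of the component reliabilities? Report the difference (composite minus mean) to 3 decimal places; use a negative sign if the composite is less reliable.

Var(sum) = 3 + 1.5 = 4.5; true-score variance = 2.17 + 1.5 = 3.67; composite reliability = 0.8156.
Mean component reliability = 0.7233.
Difference = 0.8156 − 0.7233 = 0.092.

0.092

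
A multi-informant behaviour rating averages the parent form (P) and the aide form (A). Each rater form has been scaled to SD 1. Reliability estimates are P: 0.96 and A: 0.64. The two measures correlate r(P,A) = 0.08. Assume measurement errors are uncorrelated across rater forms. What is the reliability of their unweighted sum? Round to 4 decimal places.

Var(P+A) = 2 + 2·[0.08] = 2 + 0.16 = 2.16.
Under uncorrelated errors the observed covariances equal the true-score covariances, so only the own-variance terms attenuate.
True-score variance = [0.96 + 0.64] + 0.16 = 1.6 + 0.16 = 1.76.
Reliability = 1.76 / 2.16 = 0.8148.

0.8148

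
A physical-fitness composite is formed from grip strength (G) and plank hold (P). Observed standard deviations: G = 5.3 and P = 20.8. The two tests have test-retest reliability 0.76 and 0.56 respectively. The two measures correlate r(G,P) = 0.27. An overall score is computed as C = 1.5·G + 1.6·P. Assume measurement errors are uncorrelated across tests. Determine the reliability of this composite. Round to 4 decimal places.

Var(C) = 1.5²·5.3² + 1.6²·20.8² + 2·[2.4·5.3·20.8·0.27] = 1170.76 + 142.871 = 1313.63.
Because errors are independent across components, Cov(Tᵢ,Tⱼ) = Cov(Xᵢ,Xⱼ); the off-diagonal part of the true-score variance is the same as above.
True-score variance = [1.5²·5.3²·0.76 + 1.6²·20.8²·0.56] + 142.871 = 668.267 + 142.871 = 811.138.
Reliability = 811.138 / 1313.63 = 0.6175.

0.6175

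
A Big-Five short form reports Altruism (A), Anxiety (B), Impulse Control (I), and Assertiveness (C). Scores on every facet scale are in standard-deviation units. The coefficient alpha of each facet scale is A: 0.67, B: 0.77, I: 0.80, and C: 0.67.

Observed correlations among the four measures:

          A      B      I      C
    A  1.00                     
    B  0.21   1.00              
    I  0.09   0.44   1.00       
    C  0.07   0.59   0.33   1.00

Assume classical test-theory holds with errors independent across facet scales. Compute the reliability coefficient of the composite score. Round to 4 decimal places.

Var(A+B+I+C) = 4 + 2·[0.21 + 0.09 + 0.07 + 0.44 + 0.59 + 0.33] = 4 + 3.46 = 7.46.
Under uncorrelated errors the observed covariances equal the true-score covariances, so only the own-variance terms attenuate.
True-score variance = [0.67 + 0.77 + 0.80 + 0.67] + 3.46 = 2.91 + 3.46 = 6.37.
Reliability = 6.37 / 7.46 = 0.8539.

0.8539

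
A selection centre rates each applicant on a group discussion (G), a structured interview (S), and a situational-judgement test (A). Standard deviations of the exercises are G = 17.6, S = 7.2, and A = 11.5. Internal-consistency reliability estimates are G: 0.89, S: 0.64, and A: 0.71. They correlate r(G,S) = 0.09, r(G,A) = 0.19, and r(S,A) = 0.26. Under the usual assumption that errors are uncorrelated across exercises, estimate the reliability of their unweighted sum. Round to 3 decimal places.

0.857

Var(G+S+A) = 17.6² + 7.2² + 11.5² + 2·[17.6·7.2·0.09 + 17.6·11.5·0.19 + 7.2·11.5·0.26] = 493.85 + 142.778 = 636.628.
With uncorrelated errors the cross-covariances are all true-score covariance, so they carry over unchanged; only the diagonal terms shrink to ρᵢσᵢ².
True-score variance = [17.6²·0.89 + 7.2²·0.64 + 11.5²·0.71] + 142.778 = 402.762 + 142.778 = 545.539.
Reliability = 545.539 / 636.628 = 0.857.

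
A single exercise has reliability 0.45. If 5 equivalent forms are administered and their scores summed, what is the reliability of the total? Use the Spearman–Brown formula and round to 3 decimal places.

ρ_k = kρ / (1 + (k−1)ρ) = 5·0.45 / (1 + 4·0.45) = 2.250 / 2.800 = 0.804.

0.804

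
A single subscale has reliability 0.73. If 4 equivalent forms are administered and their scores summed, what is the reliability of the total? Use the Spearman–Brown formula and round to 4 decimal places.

ρ_k = kρ / (1 + (k−1)ρ) = 4·0.73 / (1 + 3·0.73) = 2.920 / 3.190 = 0.9154.

0.9154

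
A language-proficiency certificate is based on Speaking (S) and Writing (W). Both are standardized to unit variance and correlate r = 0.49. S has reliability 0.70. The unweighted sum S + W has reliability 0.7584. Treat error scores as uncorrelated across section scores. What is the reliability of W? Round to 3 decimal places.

Var(S+W) = 2 + 2·0.49 = 2.980.
True-score variance = ρ_S + ρ_W + 2·0.49, so 0.7584 = (0.70 + ρ_W + 0.98) / 2.980.
ρ_W = 0.7584·2.980 − 0.70 − 0.98 = 0.580.

0.580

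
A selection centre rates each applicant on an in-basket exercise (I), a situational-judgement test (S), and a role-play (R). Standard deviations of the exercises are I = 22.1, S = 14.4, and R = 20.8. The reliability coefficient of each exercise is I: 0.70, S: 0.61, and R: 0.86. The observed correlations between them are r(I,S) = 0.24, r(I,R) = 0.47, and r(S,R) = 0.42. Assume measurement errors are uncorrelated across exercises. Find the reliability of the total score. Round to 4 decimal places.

0.8534

Var(I+S+R) = 22.1² + 14.4² + 20.8² + 2·[22.1·14.4·0.24 + 22.1·20.8·0.47 + 14.4·20.8·0.42] = 1128.41 + 836.451 = 1964.86.
Under uncorrelated errors the observed covariances equal the true-score covariances, so only the own-variance terms attenuate.
True-score variance = [22.1²·0.70 + 14.4²·0.61 + 20.8²·0.86] + 836.451 = 840.447 + 836.451 = 1676.9.
Reliability = 1676.9 / 1964.86 = 0.8534.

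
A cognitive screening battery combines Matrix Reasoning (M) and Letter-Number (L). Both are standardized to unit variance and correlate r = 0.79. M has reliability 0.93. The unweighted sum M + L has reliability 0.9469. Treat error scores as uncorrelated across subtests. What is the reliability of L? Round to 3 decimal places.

Var(M+L) = 2 + 2·0.79 = 3.580.
True-score variance = ρ_M + ρ_L + 2·0.79, so 0.9469 = (0.93 + ρ_L + 1.58) / 3.580.
ρ_L = 0.9469·3.580 − 0.93 − 1.58 = 0.880.

0.880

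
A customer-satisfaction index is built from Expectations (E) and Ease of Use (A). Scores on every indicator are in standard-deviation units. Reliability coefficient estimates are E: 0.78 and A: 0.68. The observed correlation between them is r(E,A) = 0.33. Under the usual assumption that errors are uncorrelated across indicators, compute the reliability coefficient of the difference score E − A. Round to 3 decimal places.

0.597

Var(E−A) = 1 + 1 − 2·0.33 = 2 − 0.66 = 1.34.
Because errors are independent across components, Cov(Tᵢ,Tⱼ) = Cov(Xᵢ,Xⱼ); the off-diagonal part of the true-score variance is the same as above.
True-score variance = [0.78 + 0.68] − 0.66 = 1.46 − 0.66 = 0.8.
Reliability = 0.8 / 1.34 = 0.597.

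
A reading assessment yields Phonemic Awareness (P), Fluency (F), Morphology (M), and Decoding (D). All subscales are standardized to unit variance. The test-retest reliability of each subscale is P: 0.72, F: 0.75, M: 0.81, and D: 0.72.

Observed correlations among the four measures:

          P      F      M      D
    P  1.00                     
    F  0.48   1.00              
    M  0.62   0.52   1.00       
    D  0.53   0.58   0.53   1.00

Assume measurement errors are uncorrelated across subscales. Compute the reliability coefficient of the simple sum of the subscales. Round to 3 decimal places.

0.905

Var(P+F+M+D) = 4 + 2·[0.48 + 0.62 + 0.53 + 0.52 + 0.58 + 0.53] = 4 + 6.52 = 10.52.
With uncorrelated errors the cross-covariances are all true-score covariance, so they carry over unchanged; only the diagonal terms shrink to ρᵢσᵢ².
True-score variance = [0.72 + 0.75 + 0.81 + 0.72] + 6.52 = 3 + 6.52 = 9.52.
Reliability = 9.52 / 10.52 = 0.905.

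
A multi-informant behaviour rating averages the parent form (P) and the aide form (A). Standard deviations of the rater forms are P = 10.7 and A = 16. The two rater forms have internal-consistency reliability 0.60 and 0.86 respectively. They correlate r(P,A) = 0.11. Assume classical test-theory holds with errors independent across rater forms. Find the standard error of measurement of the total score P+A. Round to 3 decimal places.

9.035

Var(total) = 370.49 + 37.664 = 408.154.
True-score variance = 288.854 + 37.664 = 326.518, so reliability = 0.8000.
Error variance = 408.154 − 326.518 = 81.636; SEM = √81.636 = 9.035.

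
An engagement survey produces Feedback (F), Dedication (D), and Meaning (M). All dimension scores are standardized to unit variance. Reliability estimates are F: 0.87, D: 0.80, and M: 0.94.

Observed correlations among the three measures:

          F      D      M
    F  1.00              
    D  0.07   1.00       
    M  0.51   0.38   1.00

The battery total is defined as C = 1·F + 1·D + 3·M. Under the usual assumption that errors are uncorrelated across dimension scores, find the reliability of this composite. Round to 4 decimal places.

0.9472

Var(C) = 1 + 1 + 3² + 2·[0.07 + 3·0.51 + 3·0.38] = 11 + 5.48 = 16.48.
Under uncorrelated errors the observed covariances equal the true-score covariances, so only the own-variance terms attenuate.
True-score variance = [0.87 + 0.80 + 3²·0.94] + 5.48 = 10.13 + 5.48 = 15.61.
Reliability = 15.61 / 16.48 = 0.9472.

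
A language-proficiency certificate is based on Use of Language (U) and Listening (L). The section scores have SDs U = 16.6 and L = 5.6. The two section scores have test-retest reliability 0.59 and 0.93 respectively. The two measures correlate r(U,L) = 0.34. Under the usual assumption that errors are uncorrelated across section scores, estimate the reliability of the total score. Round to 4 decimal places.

0.6888

Var(U+L) = 16.6² + 5.6² + 2·[16.6·5.6·0.34] = 306.92 + 63.2128 = 370.133.
Under uncorrelated errors the observed covariances equal the true-score covariances, so only the own-variance terms attenuate.
True-score variance = [16.6²·0.59 + 5.6²·0.93] + 63.2128 = 191.745 + 63.2128 = 254.958.
Reliability = 254.958 / 370.133 = 0.6888.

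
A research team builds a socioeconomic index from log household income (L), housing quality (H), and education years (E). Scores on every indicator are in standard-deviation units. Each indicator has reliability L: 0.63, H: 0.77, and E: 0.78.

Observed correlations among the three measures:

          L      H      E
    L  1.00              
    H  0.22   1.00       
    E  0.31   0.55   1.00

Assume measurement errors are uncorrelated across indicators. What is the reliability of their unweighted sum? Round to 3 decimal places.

0.841

Var(L+H+E) = 3 + 2·[0.22 + 0.31 + 0.55] = 3 + 2.16 = 5.16.
Under uncorrelated errors the observed covariances equal the true-score covariances, so only the own-variance terms attenuate.
True-score variance = [0.63 + 0.77 + 0.78] + 2.16 = 2.18 + 2.16 = 4.34.
Reliability = 4.34 / 5.16 = 0.841.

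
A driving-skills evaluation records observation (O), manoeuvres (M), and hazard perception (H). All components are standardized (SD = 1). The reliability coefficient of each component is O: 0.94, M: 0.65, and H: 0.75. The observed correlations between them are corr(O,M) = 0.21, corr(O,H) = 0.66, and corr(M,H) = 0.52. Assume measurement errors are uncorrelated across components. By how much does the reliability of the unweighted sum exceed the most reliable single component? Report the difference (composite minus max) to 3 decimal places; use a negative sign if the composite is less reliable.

Var(sum) = 3 + 2.78 = 5.78; true-score variance = 2.34 + 2.78 = 5.12; composite reliability = 0.8858.
Max component reliability = 0.9400.
Difference = 0.8858 − 0.9400 = -0.054.

-0.054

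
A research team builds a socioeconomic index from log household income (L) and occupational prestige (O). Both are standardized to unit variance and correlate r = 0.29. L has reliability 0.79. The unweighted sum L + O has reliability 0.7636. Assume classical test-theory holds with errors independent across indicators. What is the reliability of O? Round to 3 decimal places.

0.600

Var(L+O) = 2 + 2·0.29 = 2.580.
True-score variance = ρ_L + ρ_O + 2·0.29, so 0.7636 = (0.79 + ρ_O + 0.58) / 2.580.
ρ_O = 0.7636·2.580 − 0.79 − 0.58 = 0.600.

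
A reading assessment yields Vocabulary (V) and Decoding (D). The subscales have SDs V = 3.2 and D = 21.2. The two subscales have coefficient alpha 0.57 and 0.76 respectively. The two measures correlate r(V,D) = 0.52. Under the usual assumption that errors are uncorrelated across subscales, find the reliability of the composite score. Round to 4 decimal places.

0.7883

Var(V+D) = 3.2² + 21.2² + 2·[3.2·21.2·0.52] = 459.68 + 70.5536 = 530.234.
Under uncorrelated errors the observed covariances equal the true-score covariances, so only the own-variance terms attenuate.
True-score variance = [3.2²·0.57 + 21.2²·0.76] + 70.5536 = 347.411 + 70.5536 = 417.965.
Reliability = 417.965 / 530.234 = 0.7883.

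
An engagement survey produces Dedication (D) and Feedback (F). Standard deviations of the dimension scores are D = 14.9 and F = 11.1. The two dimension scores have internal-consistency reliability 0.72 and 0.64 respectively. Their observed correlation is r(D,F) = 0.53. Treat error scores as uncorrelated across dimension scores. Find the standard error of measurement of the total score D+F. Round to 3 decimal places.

10.321

Var(total) = 345.22 + 175.313 = 520.533.
True-score variance = 238.702 + 175.313 = 414.015, so reliability = 0.7954.
Error variance = 520.533 − 414.015 = 106.518; SEM = √106.518 = 10.321.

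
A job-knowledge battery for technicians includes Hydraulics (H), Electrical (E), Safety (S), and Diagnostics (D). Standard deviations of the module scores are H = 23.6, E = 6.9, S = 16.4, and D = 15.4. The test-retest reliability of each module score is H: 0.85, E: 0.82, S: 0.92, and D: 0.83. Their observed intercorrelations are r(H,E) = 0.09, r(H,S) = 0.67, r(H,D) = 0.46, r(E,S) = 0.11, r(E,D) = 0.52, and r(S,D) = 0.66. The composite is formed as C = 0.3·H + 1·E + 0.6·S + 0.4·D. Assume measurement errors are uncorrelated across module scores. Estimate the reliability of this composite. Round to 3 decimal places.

0.941

Var(C) = 0.3²·23.6² + 6.9² + 0.6²·16.4² + 0.4²·15.4² + 2·[0.3·23.6·6.9·0.09 + 0.18·23.6·16.4·0.67 + 0.12·23.6·15.4·0.46 + 0.6·6.9·16.4·0.11 + 0.4·6.9·15.4·0.52 + 0.24·16.4·15.4·0.66] = 232.508 + 281.423 = 513.931.
With uncorrelated errors the cross-covariances are all true-score covariance, so they carry over unchanged; only the diagonal terms shrink to ρᵢσᵢ².
True-score variance = [0.3²·23.6²·0.85 + 6.9²·0.82 + 0.6²·16.4²·0.92 + 0.4²·15.4²·0.83] + 281.423 = 202.222 + 281.423 = 483.646.
Reliability = 483.646 / 513.931 = 0.941.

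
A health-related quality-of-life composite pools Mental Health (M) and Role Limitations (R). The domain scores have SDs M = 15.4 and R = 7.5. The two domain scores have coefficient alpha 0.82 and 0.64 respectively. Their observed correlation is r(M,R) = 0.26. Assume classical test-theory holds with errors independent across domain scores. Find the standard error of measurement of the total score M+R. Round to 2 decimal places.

7.93

Var(total) = 293.41 + 60.06 = 353.47.
True-score variance = 230.471 + 60.06 = 290.531, so reliability = 0.8219.
Error variance = 353.47 − 290.531 = 62.9388; SEM = √62.9388 = 7.93.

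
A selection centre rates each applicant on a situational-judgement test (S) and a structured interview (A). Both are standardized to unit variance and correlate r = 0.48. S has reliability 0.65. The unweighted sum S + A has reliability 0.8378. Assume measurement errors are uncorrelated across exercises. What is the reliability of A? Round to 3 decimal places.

0.870

Var(S+A) = 2 + 2·0.48 = 2.960.
True-score variance = ρ_S + ρ_A + 2·0.48, so 0.8378 = (0.65 + ρ_A + 0.96) / 2.960.
ρ_A = 0.8378·2.960 − 0.65 − 0.96 = 0.870.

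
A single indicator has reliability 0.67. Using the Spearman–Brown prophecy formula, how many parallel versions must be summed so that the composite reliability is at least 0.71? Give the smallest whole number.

k ≥ ρ*(1−ρ₁)/(ρ₁(1−ρ*)) = 0.71·0.33 / (0.67·0.29) = 1.206.
Smallest integer k = 2.

2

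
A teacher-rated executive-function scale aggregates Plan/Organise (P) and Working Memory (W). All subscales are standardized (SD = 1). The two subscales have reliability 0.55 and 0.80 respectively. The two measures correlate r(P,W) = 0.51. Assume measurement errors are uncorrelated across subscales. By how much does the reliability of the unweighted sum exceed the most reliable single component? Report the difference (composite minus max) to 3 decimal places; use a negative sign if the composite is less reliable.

Var(sum) = 2 + 1.02 = 3.02; true-score variance = 1.35 + 1.02 = 2.37; composite reliability = 0.7848.
Max component reliability = 0.8000.
Difference = 0.7848 − 0.8000 = -0.015.

-0.015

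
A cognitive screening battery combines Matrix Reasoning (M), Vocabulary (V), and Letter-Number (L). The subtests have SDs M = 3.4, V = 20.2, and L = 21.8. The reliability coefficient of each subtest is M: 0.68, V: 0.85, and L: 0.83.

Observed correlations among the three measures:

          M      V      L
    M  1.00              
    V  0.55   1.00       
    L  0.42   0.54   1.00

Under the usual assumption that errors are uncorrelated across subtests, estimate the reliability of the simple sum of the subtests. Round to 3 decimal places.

Var(M+V+L) = 3.4² + 20.2² + 21.8² + 2·[3.4·20.2·0.55 + 3.4·21.8·0.42 + 20.2·21.8·0.54] = 894.84 + 613.398 = 1508.24.
Because errors are independent across components, Cov(Tᵢ,Tⱼ) = Cov(Xᵢ,Xⱼ); the off-diagonal part of the true-score variance is the same as above.
True-score variance = [3.4²·0.68 + 20.2²·0.85 + 21.8²·0.83] + 613.398 = 749.144 + 613.398 = 1362.54.
Reliability = 1362.54 / 1508.24 = 0.903.

0.903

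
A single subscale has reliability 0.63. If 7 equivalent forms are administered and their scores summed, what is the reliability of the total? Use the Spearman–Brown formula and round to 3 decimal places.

ρ_k = kρ / (1 + (k−1)ρ) = 7·0.63 / (1 + 6·0.63) = 4.410 / 4.780 = 0.923.

0.923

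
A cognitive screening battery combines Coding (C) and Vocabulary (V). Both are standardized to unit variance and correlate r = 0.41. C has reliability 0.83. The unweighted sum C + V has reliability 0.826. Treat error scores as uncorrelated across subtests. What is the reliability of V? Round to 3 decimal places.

0.679

Var(C+V) = 2 + 2·0.41 = 2.820.
True-score variance = ρ_C + ρ_V + 2·0.41, so 0.826 = (0.83 + ρ_V + 0.82) / 2.820.
ρ_V = 0.826·2.820 − 0.83 − 0.82 = 0.679.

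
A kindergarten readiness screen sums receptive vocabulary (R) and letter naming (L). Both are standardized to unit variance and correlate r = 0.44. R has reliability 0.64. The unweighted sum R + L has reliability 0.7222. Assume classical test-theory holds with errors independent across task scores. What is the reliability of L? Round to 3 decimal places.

Var(R+L) = 2 + 2·0.44 = 2.880.
True-score variance = ρ_R + ρ_L + 2·0.44, so 0.7222 = (0.64 + ρ_L + 0.88) / 2.880.
ρ_L = 0.7222·2.880 − 0.64 − 0.88 = 0.560.

0.560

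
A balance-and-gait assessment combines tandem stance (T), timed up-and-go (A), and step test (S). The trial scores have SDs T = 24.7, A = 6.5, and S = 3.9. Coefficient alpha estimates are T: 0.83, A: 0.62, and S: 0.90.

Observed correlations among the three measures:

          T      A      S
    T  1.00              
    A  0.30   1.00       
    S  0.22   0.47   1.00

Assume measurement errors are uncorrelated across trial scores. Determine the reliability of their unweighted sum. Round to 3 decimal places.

0.854

Var(T+A+S) = 24.7² + 6.5² + 3.9² + 2·[24.7·6.5·0.30 + 24.7·3.9·0.22 + 6.5·3.9·0.47] = 667.55 + 162.544 = 830.094.
Under uncorrelated errors the observed covariances equal the true-score covariances, so only the own-variance terms attenuate.
True-score variance = [24.7²·0.83 + 6.5²·0.62 + 3.9²·0.90] + 162.544 = 546.259 + 162.544 = 708.803.
Reliability = 708.803 / 830.094 = 0.854.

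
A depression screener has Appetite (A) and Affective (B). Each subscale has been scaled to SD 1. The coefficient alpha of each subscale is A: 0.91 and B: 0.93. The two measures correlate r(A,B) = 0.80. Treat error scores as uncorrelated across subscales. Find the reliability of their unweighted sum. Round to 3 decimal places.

Var(A+B) = 2 + 2·[0.80] = 2 + 1.6 = 3.6.
With uncorrelated errors the cross-covariances are all true-score covariance, so they carry over unchanged; only the diagonal terms shrink to ρᵢσᵢ².
True-score variance = [0.91 + 0.93] + 1.6 = 1.84 + 1.6 = 3.44.
Reliability = 3.44 / 3.6 = 0.956.

0.956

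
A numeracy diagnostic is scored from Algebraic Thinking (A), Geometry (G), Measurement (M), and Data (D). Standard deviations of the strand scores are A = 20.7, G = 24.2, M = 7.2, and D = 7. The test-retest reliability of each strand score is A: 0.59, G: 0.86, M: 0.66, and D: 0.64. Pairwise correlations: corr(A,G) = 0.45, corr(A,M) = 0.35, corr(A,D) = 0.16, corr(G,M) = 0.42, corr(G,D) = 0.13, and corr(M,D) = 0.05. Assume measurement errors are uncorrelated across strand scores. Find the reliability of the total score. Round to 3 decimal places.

0.847

Var(A+G+M+D) = 20.7² + 24.2² + 7.2² + 7² + 2·[20.7·24.2·0.45 + 20.7·7.2·0.35 + 20.7·7·0.16 + 24.2·7.2·0.42 + 24.2·7·0.13 + 7.2·7·0.05] = 1114.97 + 796.988 = 1911.96.
Under uncorrelated errors the observed covariances equal the true-score covariances, so only the own-variance terms attenuate.
True-score variance = [20.7²·0.59 + 24.2²·0.86 + 7.2²·0.66 + 7²·0.64] + 796.988 = 822.034 + 796.988 = 1619.02.
Reliability = 1619.02 / 1911.96 = 0.847.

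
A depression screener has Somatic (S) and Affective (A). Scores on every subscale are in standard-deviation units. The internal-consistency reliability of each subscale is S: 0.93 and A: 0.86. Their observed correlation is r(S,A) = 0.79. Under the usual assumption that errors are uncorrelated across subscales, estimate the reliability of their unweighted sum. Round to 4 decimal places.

0.9413

Var(S+A) = 2 + 2·[0.79] = 2 + 1.58 = 3.58.
With uncorrelated errors the cross-covariances are all true-score covariance, so they carry over unchanged; only the diagonal terms shrink to ρᵢσᵢ².
True-score variance = [0.93 + 0.86] + 1.58 = 1.79 + 1.58 = 3.37.
Reliability = 3.37 / 3.58 = 0.9413.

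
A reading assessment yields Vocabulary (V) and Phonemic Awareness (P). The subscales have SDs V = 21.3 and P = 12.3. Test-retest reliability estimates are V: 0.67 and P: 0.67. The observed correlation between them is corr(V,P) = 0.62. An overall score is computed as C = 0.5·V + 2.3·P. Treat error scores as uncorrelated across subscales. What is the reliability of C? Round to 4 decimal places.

0.7658

Var(C) = 0.5²·21.3² + 2.3²·12.3² + 2·[1.15·21.3·12.3·0.62] = 913.747 + 373.598 = 1287.34.
With uncorrelated errors the cross-covariances are all true-score covariance, so they carry over unchanged; only the diagonal terms shrink to ρᵢσᵢ².
True-score variance = [0.5²·21.3²·0.67 + 2.3²·12.3²·0.67] + 373.598 = 612.21 + 373.598 = 985.808.
Reliability = 985.808 / 1287.34 = 0.7658.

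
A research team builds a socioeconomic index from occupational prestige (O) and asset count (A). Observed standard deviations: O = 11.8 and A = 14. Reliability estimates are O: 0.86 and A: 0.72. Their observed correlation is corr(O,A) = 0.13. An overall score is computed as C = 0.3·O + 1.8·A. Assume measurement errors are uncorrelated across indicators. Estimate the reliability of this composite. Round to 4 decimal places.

Var(C) = 0.3²·11.8² + 1.8²·14² + 2·[0.54·11.8·14·0.13] = 647.572 + 23.1941 = 670.766.
With uncorrelated errors the cross-covariances are all true-score covariance, so they carry over unchanged; only the diagonal terms shrink to ρᵢσᵢ².
True-score variance = [0.3²·11.8²·0.86 + 1.8²·14²·0.72] + 23.1941 = 468.006 + 23.1941 = 491.2.
Reliability = 491.2 / 670.766 = 0.7323.

0.7323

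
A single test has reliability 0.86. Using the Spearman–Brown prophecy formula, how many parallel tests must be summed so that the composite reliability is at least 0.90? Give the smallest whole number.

2

k ≥ ρ*(1−ρ₁)/(ρ₁(1−ρ*)) = 0.90·0.14 / (0.86·0.10) = 1.465.
Smallest integer k = 2.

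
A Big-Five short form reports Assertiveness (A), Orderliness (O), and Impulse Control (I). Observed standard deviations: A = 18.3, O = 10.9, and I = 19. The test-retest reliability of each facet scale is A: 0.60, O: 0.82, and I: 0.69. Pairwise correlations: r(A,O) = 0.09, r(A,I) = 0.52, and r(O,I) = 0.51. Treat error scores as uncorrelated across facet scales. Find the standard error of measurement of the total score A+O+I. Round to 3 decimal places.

Var(total) = 814.7 + 608.755 = 1423.45.
True-score variance = 547.448 + 608.755 = 1156.2, so reliability = 0.8123.
Error variance = 1423.45 − 1156.2 = 267.252; SEM = √267.252 = 16.348.

16.348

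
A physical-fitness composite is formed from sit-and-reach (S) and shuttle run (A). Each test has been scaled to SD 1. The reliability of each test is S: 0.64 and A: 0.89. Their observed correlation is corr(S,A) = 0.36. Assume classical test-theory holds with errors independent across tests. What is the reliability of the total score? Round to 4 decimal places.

Var(S+A) = 2 + 2·[0.36] = 2 + 0.72 = 2.72.
Under uncorrelated errors the observed covariances equal the true-score covariances, so only the own-variance terms attenuate.
True-score variance = [0.64 + 0.89] + 0.72 = 1.53 + 0.72 = 2.25.
Reliability = 2.25 / 2.72 = 0.8272.

0.8272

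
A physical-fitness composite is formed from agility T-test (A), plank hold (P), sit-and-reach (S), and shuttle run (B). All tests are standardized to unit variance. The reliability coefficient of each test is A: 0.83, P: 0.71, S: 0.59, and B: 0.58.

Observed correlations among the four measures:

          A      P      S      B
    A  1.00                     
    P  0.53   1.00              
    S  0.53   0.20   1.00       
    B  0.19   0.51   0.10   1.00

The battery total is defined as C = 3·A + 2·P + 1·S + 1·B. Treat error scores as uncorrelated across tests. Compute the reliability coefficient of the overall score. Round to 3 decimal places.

0.877

Var(C) = 3² + 2² + 1 + 1 + 2·[6·0.53 + 3·0.53 + 3·0.19 + 2·0.20 + 2·0.51 + 0.10] = 15 + 13.72 = 28.72.
Under uncorrelated errors the observed covariances equal the true-score covariances, so only the own-variance terms attenuate.
True-score variance = [3²·0.83 + 2²·0.71 + 0.59 + 0.58] + 13.72 = 11.48 + 13.72 = 25.2.
Reliability = 25.2 / 28.72 = 0.877.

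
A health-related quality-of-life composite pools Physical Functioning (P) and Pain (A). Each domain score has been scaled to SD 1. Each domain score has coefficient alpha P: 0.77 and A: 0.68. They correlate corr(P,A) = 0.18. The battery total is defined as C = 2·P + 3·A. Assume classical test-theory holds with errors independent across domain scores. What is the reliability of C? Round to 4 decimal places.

Var(C) = 2² + 3² + 2·[6·0.18] = 13 + 2.16 = 15.16.
Under uncorrelated errors the observed covariances equal the true-score covariances, so only the own-variance terms attenuate.
True-score variance = [2²·0.77 + 3²·0.68] + 2.16 = 9.2 + 2.16 = 11.36.
Reliability = 11.36 / 15.16 = 0.7493.

0.7493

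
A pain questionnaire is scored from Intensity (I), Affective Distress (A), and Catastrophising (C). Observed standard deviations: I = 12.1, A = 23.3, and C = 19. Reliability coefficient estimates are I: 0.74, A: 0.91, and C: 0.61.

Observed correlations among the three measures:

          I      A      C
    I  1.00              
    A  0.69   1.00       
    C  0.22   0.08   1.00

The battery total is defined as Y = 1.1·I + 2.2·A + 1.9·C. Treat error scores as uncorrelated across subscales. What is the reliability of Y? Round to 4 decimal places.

Var(Y) = 1.1²·12.1² + 2.2²·23.3² + 1.9²·19² + 2·[2.42·12.1·23.3·0.69 + 2.09·12.1·19·0.22 + 4.18·23.3·19·0.08] = 4107.95 + 1449.03 = 5556.98.
Under uncorrelated errors the observed covariances equal the true-score covariances, so only the own-variance terms attenuate.
True-score variance = [1.1²·12.1²·0.74 + 2.2²·23.3²·0.91 + 1.9²·19²·0.61] + 1449.03 = 3317.16 + 1449.03 = 4766.19.
Reliability = 4766.19 / 5556.98 = 0.8577.

0.8577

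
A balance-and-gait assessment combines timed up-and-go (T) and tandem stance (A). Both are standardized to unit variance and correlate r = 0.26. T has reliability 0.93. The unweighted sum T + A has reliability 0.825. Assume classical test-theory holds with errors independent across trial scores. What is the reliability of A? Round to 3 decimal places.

0.629

Var(T+A) = 2 + 2·0.26 = 2.520.
True-score variance = ρ_T + ρ_A + 2·0.26, so 0.825 = (0.93 + ρ_A + 0.52) / 2.520.
ρ_A = 0.825·2.520 − 0.93 − 0.52 = 0.629.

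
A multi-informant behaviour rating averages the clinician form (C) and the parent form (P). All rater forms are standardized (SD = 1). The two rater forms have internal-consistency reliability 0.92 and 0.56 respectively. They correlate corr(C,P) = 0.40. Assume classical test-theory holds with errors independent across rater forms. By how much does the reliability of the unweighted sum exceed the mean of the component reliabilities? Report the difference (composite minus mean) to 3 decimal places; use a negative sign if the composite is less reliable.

Var(sum) = 2 + 0.8 = 2.8; true-score variance = 1.48 + 0.8 = 2.28; composite reliability = 0.8143.
Mean component reliability = 0.7400.
Difference = 0.8143 − 0.7400 = 0.074.

0.074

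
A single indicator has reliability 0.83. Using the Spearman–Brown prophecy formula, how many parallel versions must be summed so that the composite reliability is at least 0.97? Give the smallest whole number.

7

k ≥ ρ*(1−ρ₁)/(ρ₁(1−ρ*)) = 0.97·0.17 / (0.83·0.03) = 6.622.
Smallest integer k = 7.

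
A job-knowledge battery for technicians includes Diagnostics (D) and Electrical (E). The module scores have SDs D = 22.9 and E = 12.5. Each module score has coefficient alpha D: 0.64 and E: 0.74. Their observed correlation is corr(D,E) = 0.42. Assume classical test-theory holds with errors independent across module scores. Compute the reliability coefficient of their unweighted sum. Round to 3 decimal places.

0.751

Var(D+E) = 22.9² + 12.5² + 2·[22.9·12.5·0.42] = 680.66 + 240.45 = 921.11.
Under uncorrelated errors the observed covariances equal the true-score covariances, so only the own-variance terms attenuate.
True-score variance = [22.9²·0.64 + 12.5²·0.74] + 240.45 = 451.247 + 240.45 = 691.697.
Reliability = 691.697 / 921.11 = 0.751.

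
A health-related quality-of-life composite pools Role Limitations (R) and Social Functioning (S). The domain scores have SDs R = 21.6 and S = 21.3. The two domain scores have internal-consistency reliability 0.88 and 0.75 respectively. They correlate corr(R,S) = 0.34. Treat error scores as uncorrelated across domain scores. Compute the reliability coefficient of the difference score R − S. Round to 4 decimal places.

0.7211

Var(R−S) = 21.6² + 21.3² − 2·21.6·21.3·0.34 = 920.25 − 312.854 = 607.396.
Under uncorrelated errors the observed covariances equal the true-score covariances, so only the own-variance terms attenuate.
True-score variance = [21.6²·0.88 + 21.3²·0.75] − 312.854 = 750.84 − 312.854 = 437.986.
Reliability = 437.986 / 607.396 = 0.7211.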